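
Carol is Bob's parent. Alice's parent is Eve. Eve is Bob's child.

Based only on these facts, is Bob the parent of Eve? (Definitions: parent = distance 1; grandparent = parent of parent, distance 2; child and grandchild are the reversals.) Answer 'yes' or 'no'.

Answer: yes

Derivation:
Reconstructing the parent chain from the given facts:
  Carol -> Bob -> Eve -> Alice
(each arrow means 'parent of the next')
Positions in the chain (0 = top):
  position of Carol: 0
  position of Bob: 1
  position of Eve: 2
  position of Alice: 3

Bob is at position 1, Eve is at position 2; signed distance (j - i) = 1.
'parent' requires j - i = 1. Actual distance is 1, so the relation HOLDS.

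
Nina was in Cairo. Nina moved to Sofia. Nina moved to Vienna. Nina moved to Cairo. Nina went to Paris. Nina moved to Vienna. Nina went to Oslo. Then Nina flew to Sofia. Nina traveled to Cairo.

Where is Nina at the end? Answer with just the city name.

Answer: Cairo

Derivation:
Tracking Nina's location:
Start: Nina is in Cairo.
After move 1: Cairo -> Sofia. Nina is in Sofia.
After move 2: Sofia -> Vienna. Nina is in Vienna.
After move 3: Vienna -> Cairo. Nina is in Cairo.
After move 4: Cairo -> Paris. Nina is in Paris.
After move 5: Paris -> Vienna. Nina is in Vienna.
After move 6: Vienna -> Oslo. Nina is in Oslo.
After move 7: Oslo -> Sofia. Nina is in Sofia.
After move 8: Sofia -> Cairo. Nina is in Cairo.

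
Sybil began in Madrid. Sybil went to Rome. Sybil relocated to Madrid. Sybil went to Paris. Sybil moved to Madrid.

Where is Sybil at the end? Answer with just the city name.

Tracking Sybil's location:
Start: Sybil is in Madrid.
After move 1: Madrid -> Rome. Sybil is in Rome.
After move 2: Rome -> Madrid. Sybil is in Madrid.
After move 3: Madrid -> Paris. Sybil is in Paris.
After move 4: Paris -> Madrid. Sybil is in Madrid.

Answer: Madrid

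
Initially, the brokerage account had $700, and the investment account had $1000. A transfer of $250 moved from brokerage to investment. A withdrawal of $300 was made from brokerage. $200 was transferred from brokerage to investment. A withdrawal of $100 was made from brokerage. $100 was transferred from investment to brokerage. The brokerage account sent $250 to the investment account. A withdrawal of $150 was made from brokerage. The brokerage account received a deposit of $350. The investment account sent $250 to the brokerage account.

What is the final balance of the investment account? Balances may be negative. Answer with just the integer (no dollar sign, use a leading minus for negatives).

Answer: 1350

Derivation:
Tracking account balances step by step:
Start: brokerage=700, investment=1000
Event 1 (transfer 250 brokerage -> investment): brokerage: 700 - 250 = 450, investment: 1000 + 250 = 1250. Balances: brokerage=450, investment=1250
Event 2 (withdraw 300 from brokerage): brokerage: 450 - 300 = 150. Balances: brokerage=150, investment=1250
Event 3 (transfer 200 brokerage -> investment): brokerage: 150 - 200 = -50, investment: 1250 + 200 = 1450. Balances: brokerage=-50, investment=1450
Event 4 (withdraw 100 from brokerage): brokerage: -50 - 100 = -150. Balances: brokerage=-150, investment=1450
Event 5 (transfer 100 investment -> brokerage): investment: 1450 - 100 = 1350, brokerage: -150 + 100 = -50. Balances: brokerage=-50, investment=1350
Event 6 (transfer 250 brokerage -> investment): brokerage: -50 - 250 = -300, investment: 1350 + 250 = 1600. Balances: brokerage=-300, investment=1600
Event 7 (withdraw 150 from brokerage): brokerage: -300 - 150 = -450. Balances: brokerage=-450, investment=1600
Event 8 (deposit 350 to brokerage): brokerage: -450 + 350 = -100. Balances: brokerage=-100, investment=1600
Event 9 (transfer 250 investment -> brokerage): investment: 1600 - 250 = 1350, brokerage: -100 + 250 = 150. Balances: brokerage=150, investment=1350

Final balance of investment: 1350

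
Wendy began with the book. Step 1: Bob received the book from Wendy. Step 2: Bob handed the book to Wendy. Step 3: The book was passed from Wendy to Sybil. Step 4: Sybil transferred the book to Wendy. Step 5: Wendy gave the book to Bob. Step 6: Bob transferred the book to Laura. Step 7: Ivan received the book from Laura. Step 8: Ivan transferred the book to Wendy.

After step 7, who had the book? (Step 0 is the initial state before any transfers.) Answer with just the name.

Answer: Ivan

Derivation:
Tracking the book holder through step 7:
After step 0 (start): Wendy
After step 1: Bob
After step 2: Wendy
After step 3: Sybil
After step 4: Wendy
After step 5: Bob
After step 6: Laura
After step 7: Ivan

At step 7, the holder is Ivan.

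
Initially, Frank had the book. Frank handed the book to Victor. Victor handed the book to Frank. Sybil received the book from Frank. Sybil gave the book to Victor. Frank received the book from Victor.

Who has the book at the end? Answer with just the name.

Tracking the book through each event:
Start: Frank has the book.
After event 1: Victor has the book.
After event 2: Frank has the book.
After event 3: Sybil has the book.
After event 4: Victor has the book.
After event 5: Frank has the book.

Answer: Frank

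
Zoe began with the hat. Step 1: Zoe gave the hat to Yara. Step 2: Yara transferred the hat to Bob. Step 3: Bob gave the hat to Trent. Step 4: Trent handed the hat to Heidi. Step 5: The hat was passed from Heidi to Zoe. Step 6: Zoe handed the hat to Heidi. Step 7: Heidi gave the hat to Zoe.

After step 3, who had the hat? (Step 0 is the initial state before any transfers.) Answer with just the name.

Answer: Trent

Derivation:
Tracking the hat holder through step 3:
After step 0 (start): Zoe
After step 1: Yara
After step 2: Bob
After step 3: Trent

At step 3, the holder is Trent.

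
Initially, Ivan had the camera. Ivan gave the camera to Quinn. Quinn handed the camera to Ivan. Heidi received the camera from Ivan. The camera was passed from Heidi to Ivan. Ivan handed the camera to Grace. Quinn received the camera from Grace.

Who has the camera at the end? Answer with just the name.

Tracking the camera through each event:
Start: Ivan has the camera.
After event 1: Quinn has the camera.
After event 2: Ivan has the camera.
After event 3: Heidi has the camera.
After event 4: Ivan has the camera.
After event 5: Grace has the camera.
After event 6: Quinn has the camera.

Answer: Quinn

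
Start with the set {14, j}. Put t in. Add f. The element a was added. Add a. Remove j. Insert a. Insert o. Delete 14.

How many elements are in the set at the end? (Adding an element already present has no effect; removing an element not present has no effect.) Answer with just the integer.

Answer: 4

Derivation:
Tracking the set through each operation:
Start: {14, j}
Event 1 (add t): added. Set: {14, j, t}
Event 2 (add f): added. Set: {14, f, j, t}
Event 3 (add a): added. Set: {14, a, f, j, t}
Event 4 (add a): already present, no change. Set: {14, a, f, j, t}
Event 5 (remove j): removed. Set: {14, a, f, t}
Event 6 (add a): already present, no change. Set: {14, a, f, t}
Event 7 (add o): added. Set: {14, a, f, o, t}
Event 8 (remove 14): removed. Set: {a, f, o, t}

Final set: {a, f, o, t} (size 4)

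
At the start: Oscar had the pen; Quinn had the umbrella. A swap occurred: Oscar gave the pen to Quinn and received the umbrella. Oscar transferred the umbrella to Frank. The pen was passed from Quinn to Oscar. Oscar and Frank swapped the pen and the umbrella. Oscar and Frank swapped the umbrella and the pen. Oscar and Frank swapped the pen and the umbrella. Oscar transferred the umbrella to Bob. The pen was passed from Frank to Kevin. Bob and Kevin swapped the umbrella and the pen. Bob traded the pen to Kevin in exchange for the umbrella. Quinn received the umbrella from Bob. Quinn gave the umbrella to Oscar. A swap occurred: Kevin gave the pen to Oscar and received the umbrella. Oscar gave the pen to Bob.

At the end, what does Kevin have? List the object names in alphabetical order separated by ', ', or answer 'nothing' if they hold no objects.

Answer: umbrella

Derivation:
Tracking all object holders:
Start: pen:Oscar, umbrella:Quinn
Event 1 (swap pen<->umbrella: now pen:Quinn, umbrella:Oscar). State: pen:Quinn, umbrella:Oscar
Event 2 (give umbrella: Oscar -> Frank). State: pen:Quinn, umbrella:Frank
Event 3 (give pen: Quinn -> Oscar). State: pen:Oscar, umbrella:Frank
Event 4 (swap pen<->umbrella: now pen:Frank, umbrella:Oscar). State: pen:Frank, umbrella:Oscar
Event 5 (swap umbrella<->pen: now umbrella:Frank, pen:Oscar). State: pen:Oscar, umbrella:Frank
Event 6 (swap pen<->umbrella: now pen:Frank, umbrella:Oscar). State: pen:Frank, umbrella:Oscar
Event 7 (give umbrella: Oscar -> Bob). State: pen:Frank, umbrella:Bob
Event 8 (give pen: Frank -> Kevin). State: pen:Kevin, umbrella:Bob
Event 9 (swap umbrella<->pen: now umbrella:Kevin, pen:Bob). State: pen:Bob, umbrella:Kevin
Event 10 (swap pen<->umbrella: now pen:Kevin, umbrella:Bob). State: pen:Kevin, umbrella:Bob
Event 11 (give umbrella: Bob -> Quinn). State: pen:Kevin, umbrella:Quinn
Event 12 (give umbrella: Quinn -> Oscar). State: pen:Kevin, umbrella:Oscar
Event 13 (swap pen<->umbrella: now pen:Oscar, umbrella:Kevin). State: pen:Oscar, umbrella:Kevin
Event 14 (give pen: Oscar -> Bob). State: pen:Bob, umbrella:Kevin

Final state: pen:Bob, umbrella:Kevin
Kevin holds: umbrella.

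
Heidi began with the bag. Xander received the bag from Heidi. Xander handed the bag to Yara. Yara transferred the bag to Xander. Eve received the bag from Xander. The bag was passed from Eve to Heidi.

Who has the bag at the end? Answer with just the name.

Tracking the bag through each event:
Start: Heidi has the bag.
After event 1: Xander has the bag.
After event 2: Yara has the bag.
After event 3: Xander has the bag.
After event 4: Eve has the bag.
After event 5: Heidi has the bag.

Answer: Heidi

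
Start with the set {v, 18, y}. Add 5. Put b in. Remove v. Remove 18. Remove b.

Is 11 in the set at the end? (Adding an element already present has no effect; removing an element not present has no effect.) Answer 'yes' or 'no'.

Tracking the set through each operation:
Start: {18, v, y}
Event 1 (add 5): added. Set: {18, 5, v, y}
Event 2 (add b): added. Set: {18, 5, b, v, y}
Event 3 (remove v): removed. Set: {18, 5, b, y}
Event 4 (remove 18): removed. Set: {5, b, y}
Event 5 (remove b): removed. Set: {5, y}

Final set: {5, y} (size 2)
11 is NOT in the final set.

Answer: no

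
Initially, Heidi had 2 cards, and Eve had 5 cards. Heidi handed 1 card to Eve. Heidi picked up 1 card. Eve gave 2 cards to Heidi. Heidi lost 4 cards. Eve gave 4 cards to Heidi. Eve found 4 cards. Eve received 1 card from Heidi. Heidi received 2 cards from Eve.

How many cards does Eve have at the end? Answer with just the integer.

Answer: 3

Derivation:
Tracking counts step by step:
Start: Heidi=2, Eve=5
Event 1 (Heidi -> Eve, 1): Heidi: 2 -> 1, Eve: 5 -> 6. State: Heidi=1, Eve=6
Event 2 (Heidi +1): Heidi: 1 -> 2. State: Heidi=2, Eve=6
Event 3 (Eve -> Heidi, 2): Eve: 6 -> 4, Heidi: 2 -> 4. State: Heidi=4, Eve=4
Event 4 (Heidi -4): Heidi: 4 -> 0. State: Heidi=0, Eve=4
Event 5 (Eve -> Heidi, 4): Eve: 4 -> 0, Heidi: 0 -> 4. State: Heidi=4, Eve=0
Event 6 (Eve +4): Eve: 0 -> 4. State: Heidi=4, Eve=4
Event 7 (Heidi -> Eve, 1): Heidi: 4 -> 3, Eve: 4 -> 5. State: Heidi=3, Eve=5
Event 8 (Eve -> Heidi, 2): Eve: 5 -> 3, Heidi: 3 -> 5. State: Heidi=5, Eve=3

Eve's final count: 3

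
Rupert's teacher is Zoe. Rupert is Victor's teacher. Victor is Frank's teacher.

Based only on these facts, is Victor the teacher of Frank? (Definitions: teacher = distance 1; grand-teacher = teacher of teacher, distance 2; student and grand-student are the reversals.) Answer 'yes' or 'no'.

Answer: yes

Derivation:
Reconstructing the teacher chain from the given facts:
  Zoe -> Rupert -> Victor -> Frank
(each arrow means 'teacher of the next')
Positions in the chain (0 = top):
  position of Zoe: 0
  position of Rupert: 1
  position of Victor: 2
  position of Frank: 3

Victor is at position 2, Frank is at position 3; signed distance (j - i) = 1.
'teacher' requires j - i = 1. Actual distance is 1, so the relation HOLDS.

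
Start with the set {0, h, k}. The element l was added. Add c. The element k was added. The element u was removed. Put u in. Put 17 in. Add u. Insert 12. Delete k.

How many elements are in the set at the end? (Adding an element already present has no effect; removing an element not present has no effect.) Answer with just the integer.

Tracking the set through each operation:
Start: {0, h, k}
Event 1 (add l): added. Set: {0, h, k, l}
Event 2 (add c): added. Set: {0, c, h, k, l}
Event 3 (add k): already present, no change. Set: {0, c, h, k, l}
Event 4 (remove u): not present, no change. Set: {0, c, h, k, l}
Event 5 (add u): added. Set: {0, c, h, k, l, u}
Event 6 (add 17): added. Set: {0, 17, c, h, k, l, u}
Event 7 (add u): already present, no change. Set: {0, 17, c, h, k, l, u}
Event 8 (add 12): added. Set: {0, 12, 17, c, h, k, l, u}
Event 9 (remove k): removed. Set: {0, 12, 17, c, h, l, u}

Final set: {0, 12, 17, c, h, l, u} (size 7)

Answer: 7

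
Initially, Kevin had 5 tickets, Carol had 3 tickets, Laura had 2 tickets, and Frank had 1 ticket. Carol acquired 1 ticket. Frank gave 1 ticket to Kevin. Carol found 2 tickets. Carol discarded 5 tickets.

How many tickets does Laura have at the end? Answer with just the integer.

Answer: 2

Derivation:
Tracking counts step by step:
Start: Kevin=5, Carol=3, Laura=2, Frank=1
Event 1 (Carol +1): Carol: 3 -> 4. State: Kevin=5, Carol=4, Laura=2, Frank=1
Event 2 (Frank -> Kevin, 1): Frank: 1 -> 0, Kevin: 5 -> 6. State: Kevin=6, Carol=4, Laura=2, Frank=0
Event 3 (Carol +2): Carol: 4 -> 6. State: Kevin=6, Carol=6, Laura=2, Frank=0
Event 4 (Carol -5): Carol: 6 -> 1. State: Kevin=6, Carol=1, Laura=2, Frank=0

Laura's final count: 2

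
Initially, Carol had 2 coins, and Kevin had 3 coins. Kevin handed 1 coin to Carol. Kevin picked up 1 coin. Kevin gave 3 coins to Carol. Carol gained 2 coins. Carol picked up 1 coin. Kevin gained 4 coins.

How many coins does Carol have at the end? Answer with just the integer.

Answer: 9

Derivation:
Tracking counts step by step:
Start: Carol=2, Kevin=3
Event 1 (Kevin -> Carol, 1): Kevin: 3 -> 2, Carol: 2 -> 3. State: Carol=3, Kevin=2
Event 2 (Kevin +1): Kevin: 2 -> 3. State: Carol=3, Kevin=3
Event 3 (Kevin -> Carol, 3): Kevin: 3 -> 0, Carol: 3 -> 6. State: Carol=6, Kevin=0
Event 4 (Carol +2): Carol: 6 -> 8. State: Carol=8, Kevin=0
Event 5 (Carol +1): Carol: 8 -> 9. State: Carol=9, Kevin=0
Event 6 (Kevin +4): Kevin: 0 -> 4. State: Carol=9, Kevin=4

Carol's final count: 9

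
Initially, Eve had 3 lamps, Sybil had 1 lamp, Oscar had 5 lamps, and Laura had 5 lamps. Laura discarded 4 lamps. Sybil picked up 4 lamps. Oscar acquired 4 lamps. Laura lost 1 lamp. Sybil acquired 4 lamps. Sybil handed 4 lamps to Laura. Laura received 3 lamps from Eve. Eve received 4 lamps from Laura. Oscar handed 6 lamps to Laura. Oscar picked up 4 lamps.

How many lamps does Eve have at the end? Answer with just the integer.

Tracking counts step by step:
Start: Eve=3, Sybil=1, Oscar=5, Laura=5
Event 1 (Laura -4): Laura: 5 -> 1. State: Eve=3, Sybil=1, Oscar=5, Laura=1
Event 2 (Sybil +4): Sybil: 1 -> 5. State: Eve=3, Sybil=5, Oscar=5, Laura=1
Event 3 (Oscar +4): Oscar: 5 -> 9. State: Eve=3, Sybil=5, Oscar=9, Laura=1
Event 4 (Laura -1): Laura: 1 -> 0. State: Eve=3, Sybil=5, Oscar=9, Laura=0
Event 5 (Sybil +4): Sybil: 5 -> 9. State: Eve=3, Sybil=9, Oscar=9, Laura=0
Event 6 (Sybil -> Laura, 4): Sybil: 9 -> 5, Laura: 0 -> 4. State: Eve=3, Sybil=5, Oscar=9, Laura=4
Event 7 (Eve -> Laura, 3): Eve: 3 -> 0, Laura: 4 -> 7. State: Eve=0, Sybil=5, Oscar=9, Laura=7
Event 8 (Laura -> Eve, 4): Laura: 7 -> 3, Eve: 0 -> 4. State: Eve=4, Sybil=5, Oscar=9, Laura=3
Event 9 (Oscar -> Laura, 6): Oscar: 9 -> 3, Laura: 3 -> 9. State: Eve=4, Sybil=5, Oscar=3, Laura=9
Event 10 (Oscar +4): Oscar: 3 -> 7. State: Eve=4, Sybil=5, Oscar=7, Laura=9

Eve's final count: 4

Answer: 4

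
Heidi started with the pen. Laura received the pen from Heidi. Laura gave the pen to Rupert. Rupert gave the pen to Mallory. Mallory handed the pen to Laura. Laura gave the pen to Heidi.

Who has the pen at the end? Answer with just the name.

Answer: Heidi

Derivation:
Tracking the pen through each event:
Start: Heidi has the pen.
After event 1: Laura has the pen.
After event 2: Rupert has the pen.
After event 3: Mallory has the pen.
After event 4: Laura has the pen.
After event 5: Heidi has the pen.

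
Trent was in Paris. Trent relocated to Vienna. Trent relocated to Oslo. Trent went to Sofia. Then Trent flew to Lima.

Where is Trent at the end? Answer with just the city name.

Tracking Trent's location:
Start: Trent is in Paris.
After move 1: Paris -> Vienna. Trent is in Vienna.
After move 2: Vienna -> Oslo. Trent is in Oslo.
After move 3: Oslo -> Sofia. Trent is in Sofia.
After move 4: Sofia -> Lima. Trent is in Lima.

Answer: Lima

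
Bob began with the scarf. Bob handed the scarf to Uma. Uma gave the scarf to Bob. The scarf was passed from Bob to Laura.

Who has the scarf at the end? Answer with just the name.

Tracking the scarf through each event:
Start: Bob has the scarf.
After event 1: Uma has the scarf.
After event 2: Bob has the scarf.
After event 3: Laura has the scarf.

Answer: Laura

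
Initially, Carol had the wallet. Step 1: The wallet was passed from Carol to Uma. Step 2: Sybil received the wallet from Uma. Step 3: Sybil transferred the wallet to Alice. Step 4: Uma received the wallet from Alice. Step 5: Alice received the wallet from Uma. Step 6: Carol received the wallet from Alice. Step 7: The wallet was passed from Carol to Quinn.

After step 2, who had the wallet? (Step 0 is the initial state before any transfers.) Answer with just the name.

Tracking the wallet holder through step 2:
After step 0 (start): Carol
After step 1: Uma
After step 2: Sybil

At step 2, the holder is Sybil.

Answer: Sybil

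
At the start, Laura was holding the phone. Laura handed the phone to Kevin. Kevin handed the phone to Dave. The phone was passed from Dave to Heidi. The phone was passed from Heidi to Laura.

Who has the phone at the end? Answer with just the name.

Tracking the phone through each event:
Start: Laura has the phone.
After event 1: Kevin has the phone.
After event 2: Dave has the phone.
After event 3: Heidi has the phone.
After event 4: Laura has the phone.

Answer: Laura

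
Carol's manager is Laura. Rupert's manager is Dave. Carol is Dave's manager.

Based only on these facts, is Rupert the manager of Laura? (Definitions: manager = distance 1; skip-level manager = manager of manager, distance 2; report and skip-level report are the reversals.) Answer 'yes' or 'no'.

Answer: no

Derivation:
Reconstructing the manager chain from the given facts:
  Laura -> Carol -> Dave -> Rupert
(each arrow means 'manager of the next')
Positions in the chain (0 = top):
  position of Laura: 0
  position of Carol: 1
  position of Dave: 2
  position of Rupert: 3

Rupert is at position 3, Laura is at position 0; signed distance (j - i) = -3.
'manager' requires j - i = 1. Actual distance is -3, so the relation does NOT hold.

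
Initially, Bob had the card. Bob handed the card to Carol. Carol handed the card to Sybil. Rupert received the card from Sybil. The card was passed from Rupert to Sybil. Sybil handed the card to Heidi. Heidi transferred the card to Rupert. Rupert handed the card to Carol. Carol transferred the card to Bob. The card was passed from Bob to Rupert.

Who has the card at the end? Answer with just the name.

Answer: Rupert

Derivation:
Tracking the card through each event:
Start: Bob has the card.
After event 1: Carol has the card.
After event 2: Sybil has the card.
After event 3: Rupert has the card.
After event 4: Sybil has the card.
After event 5: Heidi has the card.
After event 6: Rupert has the card.
After event 7: Carol has the card.
After event 8: Bob has the card.
After event 9: Rupert has the card.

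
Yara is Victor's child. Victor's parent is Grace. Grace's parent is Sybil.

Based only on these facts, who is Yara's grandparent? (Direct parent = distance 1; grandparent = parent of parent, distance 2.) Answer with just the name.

Reconstructing the parent chain from the given facts:
  Sybil -> Grace -> Victor -> Yara
(each arrow means 'parent of the next')
Positions in the chain (0 = top):
  position of Sybil: 0
  position of Grace: 1
  position of Victor: 2
  position of Yara: 3

Yara is at position 3; the grandparent is 2 steps up the chain, i.e. position 1: Grace.

Answer: Grace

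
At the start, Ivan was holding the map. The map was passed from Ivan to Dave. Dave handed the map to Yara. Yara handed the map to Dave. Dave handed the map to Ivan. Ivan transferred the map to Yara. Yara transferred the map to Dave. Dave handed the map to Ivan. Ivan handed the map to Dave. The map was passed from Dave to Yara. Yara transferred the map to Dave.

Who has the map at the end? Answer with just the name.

Answer: Dave

Derivation:
Tracking the map through each event:
Start: Ivan has the map.
After event 1: Dave has the map.
After event 2: Yara has the map.
After event 3: Dave has the map.
After event 4: Ivan has the map.
After event 5: Yara has the map.
After event 6: Dave has the map.
After event 7: Ivan has the map.
After event 8: Dave has the map.
After event 9: Yara has the map.
After event 10: Dave has the map.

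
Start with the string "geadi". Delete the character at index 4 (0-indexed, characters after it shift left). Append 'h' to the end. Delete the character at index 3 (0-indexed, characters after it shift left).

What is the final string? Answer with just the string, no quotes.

Answer: geah

Derivation:
Applying each edit step by step:
Start: "geadi"
Op 1 (delete idx 4 = 'i'): "geadi" -> "gead"
Op 2 (append 'h'): "gead" -> "geadh"
Op 3 (delete idx 3 = 'd'): "geadh" -> "geah"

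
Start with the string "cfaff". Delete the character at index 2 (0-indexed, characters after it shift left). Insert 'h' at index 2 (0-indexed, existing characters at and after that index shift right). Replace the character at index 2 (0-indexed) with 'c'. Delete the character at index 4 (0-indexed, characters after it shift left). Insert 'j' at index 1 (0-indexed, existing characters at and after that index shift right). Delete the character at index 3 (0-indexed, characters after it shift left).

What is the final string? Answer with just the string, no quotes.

Applying each edit step by step:
Start: "cfaff"
Op 1 (delete idx 2 = 'a'): "cfaff" -> "cfff"
Op 2 (insert 'h' at idx 2): "cfff" -> "cfhff"
Op 3 (replace idx 2: 'h' -> 'c'): "cfhff" -> "cfcff"
Op 4 (delete idx 4 = 'f'): "cfcff" -> "cfcf"
Op 5 (insert 'j' at idx 1): "cfcf" -> "cjfcf"
Op 6 (delete idx 3 = 'c'): "cjfcf" -> "cjff"

Answer: cjff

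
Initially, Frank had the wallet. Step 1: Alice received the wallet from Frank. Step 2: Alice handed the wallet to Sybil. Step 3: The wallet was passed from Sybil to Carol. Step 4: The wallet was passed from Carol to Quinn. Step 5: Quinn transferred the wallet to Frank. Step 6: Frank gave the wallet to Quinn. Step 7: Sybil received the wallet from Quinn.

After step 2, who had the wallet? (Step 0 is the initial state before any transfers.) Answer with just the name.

Tracking the wallet holder through step 2:
After step 0 (start): Frank
After step 1: Alice
After step 2: Sybil

At step 2, the holder is Sybil.

Answer: Sybil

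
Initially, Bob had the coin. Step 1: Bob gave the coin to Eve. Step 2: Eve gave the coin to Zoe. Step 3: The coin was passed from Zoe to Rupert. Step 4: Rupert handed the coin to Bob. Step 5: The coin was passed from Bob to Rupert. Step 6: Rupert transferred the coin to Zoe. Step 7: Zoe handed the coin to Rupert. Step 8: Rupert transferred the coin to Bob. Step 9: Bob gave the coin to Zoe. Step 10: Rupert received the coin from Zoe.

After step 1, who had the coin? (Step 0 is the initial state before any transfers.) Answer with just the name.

Tracking the coin holder through step 1:
After step 0 (start): Bob
After step 1: Eve

At step 1, the holder is Eve.

Answer: Eve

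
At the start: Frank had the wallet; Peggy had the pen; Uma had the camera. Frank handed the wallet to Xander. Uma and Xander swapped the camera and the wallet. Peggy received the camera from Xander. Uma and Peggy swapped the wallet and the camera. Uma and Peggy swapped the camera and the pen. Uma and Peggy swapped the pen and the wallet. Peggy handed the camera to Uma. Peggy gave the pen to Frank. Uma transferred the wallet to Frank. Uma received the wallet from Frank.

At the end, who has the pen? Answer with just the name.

Answer: Frank

Derivation:
Tracking all object holders:
Start: wallet:Frank, pen:Peggy, camera:Uma
Event 1 (give wallet: Frank -> Xander). State: wallet:Xander, pen:Peggy, camera:Uma
Event 2 (swap camera<->wallet: now camera:Xander, wallet:Uma). State: wallet:Uma, pen:Peggy, camera:Xander
Event 3 (give camera: Xander -> Peggy). State: wallet:Uma, pen:Peggy, camera:Peggy
Event 4 (swap wallet<->camera: now wallet:Peggy, camera:Uma). State: wallet:Peggy, pen:Peggy, camera:Uma
Event 5 (swap camera<->pen: now camera:Peggy, pen:Uma). State: wallet:Peggy, pen:Uma, camera:Peggy
Event 6 (swap pen<->wallet: now pen:Peggy, wallet:Uma). State: wallet:Uma, pen:Peggy, camera:Peggy
Event 7 (give camera: Peggy -> Uma). State: wallet:Uma, pen:Peggy, camera:Uma
Event 8 (give pen: Peggy -> Frank). State: wallet:Uma, pen:Frank, camera:Uma
Event 9 (give wallet: Uma -> Frank). State: wallet:Frank, pen:Frank, camera:Uma
Event 10 (give wallet: Frank -> Uma). State: wallet:Uma, pen:Frank, camera:Uma

Final state: wallet:Uma, pen:Frank, camera:Uma
The pen is held by Frank.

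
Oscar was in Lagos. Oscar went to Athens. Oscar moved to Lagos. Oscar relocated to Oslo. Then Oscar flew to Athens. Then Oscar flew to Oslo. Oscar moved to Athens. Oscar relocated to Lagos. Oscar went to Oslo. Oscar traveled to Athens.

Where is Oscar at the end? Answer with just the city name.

Tracking Oscar's location:
Start: Oscar is in Lagos.
After move 1: Lagos -> Athens. Oscar is in Athens.
After move 2: Athens -> Lagos. Oscar is in Lagos.
After move 3: Lagos -> Oslo. Oscar is in Oslo.
After move 4: Oslo -> Athens. Oscar is in Athens.
After move 5: Athens -> Oslo. Oscar is in Oslo.
After move 6: Oslo -> Athens. Oscar is in Athens.
After move 7: Athens -> Lagos. Oscar is in Lagos.
After move 8: Lagos -> Oslo. Oscar is in Oslo.
After move 9: Oslo -> Athens. Oscar is in Athens.

Answer: Athens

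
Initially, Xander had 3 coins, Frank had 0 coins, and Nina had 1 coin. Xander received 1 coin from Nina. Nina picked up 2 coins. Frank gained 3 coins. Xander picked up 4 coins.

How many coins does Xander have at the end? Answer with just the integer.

Tracking counts step by step:
Start: Xander=3, Frank=0, Nina=1
Event 1 (Nina -> Xander, 1): Nina: 1 -> 0, Xander: 3 -> 4. State: Xander=4, Frank=0, Nina=0
Event 2 (Nina +2): Nina: 0 -> 2. State: Xander=4, Frank=0, Nina=2
Event 3 (Frank +3): Frank: 0 -> 3. State: Xander=4, Frank=3, Nina=2
Event 4 (Xander +4): Xander: 4 -> 8. State: Xander=8, Frank=3, Nina=2

Xander's final count: 8

Answer: 8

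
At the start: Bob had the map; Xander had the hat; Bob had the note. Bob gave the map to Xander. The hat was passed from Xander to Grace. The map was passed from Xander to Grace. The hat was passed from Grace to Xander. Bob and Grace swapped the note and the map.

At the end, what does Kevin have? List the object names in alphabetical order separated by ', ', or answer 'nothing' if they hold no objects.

Tracking all object holders:
Start: map:Bob, hat:Xander, note:Bob
Event 1 (give map: Bob -> Xander). State: map:Xander, hat:Xander, note:Bob
Event 2 (give hat: Xander -> Grace). State: map:Xander, hat:Grace, note:Bob
Event 3 (give map: Xander -> Grace). State: map:Grace, hat:Grace, note:Bob
Event 4 (give hat: Grace -> Xander). State: map:Grace, hat:Xander, note:Bob
Event 5 (swap note<->map: now note:Grace, map:Bob). State: map:Bob, hat:Xander, note:Grace

Final state: map:Bob, hat:Xander, note:Grace
Kevin holds: (nothing).

Answer: nothing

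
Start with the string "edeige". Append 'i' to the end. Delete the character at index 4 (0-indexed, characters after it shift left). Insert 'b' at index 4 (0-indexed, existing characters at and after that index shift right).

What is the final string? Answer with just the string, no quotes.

Applying each edit step by step:
Start: "edeige"
Op 1 (append 'i'): "edeige" -> "edeigei"
Op 2 (delete idx 4 = 'g'): "edeigei" -> "edeiei"
Op 3 (insert 'b' at idx 4): "edeiei" -> "edeibei"

Answer: edeibei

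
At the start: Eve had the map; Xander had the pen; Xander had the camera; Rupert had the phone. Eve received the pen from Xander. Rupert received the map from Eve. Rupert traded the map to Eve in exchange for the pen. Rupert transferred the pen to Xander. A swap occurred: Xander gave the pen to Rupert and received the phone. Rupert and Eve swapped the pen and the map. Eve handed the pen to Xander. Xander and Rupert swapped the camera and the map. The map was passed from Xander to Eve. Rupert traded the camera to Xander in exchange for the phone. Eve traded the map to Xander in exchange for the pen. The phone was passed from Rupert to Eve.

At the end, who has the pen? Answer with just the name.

Tracking all object holders:
Start: map:Eve, pen:Xander, camera:Xander, phone:Rupert
Event 1 (give pen: Xander -> Eve). State: map:Eve, pen:Eve, camera:Xander, phone:Rupert
Event 2 (give map: Eve -> Rupert). State: map:Rupert, pen:Eve, camera:Xander, phone:Rupert
Event 3 (swap map<->pen: now map:Eve, pen:Rupert). State: map:Eve, pen:Rupert, camera:Xander, phone:Rupert
Event 4 (give pen: Rupert -> Xander). State: map:Eve, pen:Xander, camera:Xander, phone:Rupert
Event 5 (swap pen<->phone: now pen:Rupert, phone:Xander). State: map:Eve, pen:Rupert, camera:Xander, phone:Xander
Event 6 (swap pen<->map: now pen:Eve, map:Rupert). State: map:Rupert, pen:Eve, camera:Xander, phone:Xander
Event 7 (give pen: Eve -> Xander). State: map:Rupert, pen:Xander, camera:Xander, phone:Xander
Event 8 (swap camera<->map: now camera:Rupert, map:Xander). State: map:Xander, pen:Xander, camera:Rupert, phone:Xander
Event 9 (give map: Xander -> Eve). State: map:Eve, pen:Xander, camera:Rupert, phone:Xander
Event 10 (swap camera<->phone: now camera:Xander, phone:Rupert). State: map:Eve, pen:Xander, camera:Xander, phone:Rupert
Event 11 (swap map<->pen: now map:Xander, pen:Eve). State: map:Xander, pen:Eve, camera:Xander, phone:Rupert
Event 12 (give phone: Rupert -> Eve). State: map:Xander, pen:Eve, camera:Xander, phone:Eve

Final state: map:Xander, pen:Eve, camera:Xander, phone:Eve
The pen is held by Eve.

Answer: Eve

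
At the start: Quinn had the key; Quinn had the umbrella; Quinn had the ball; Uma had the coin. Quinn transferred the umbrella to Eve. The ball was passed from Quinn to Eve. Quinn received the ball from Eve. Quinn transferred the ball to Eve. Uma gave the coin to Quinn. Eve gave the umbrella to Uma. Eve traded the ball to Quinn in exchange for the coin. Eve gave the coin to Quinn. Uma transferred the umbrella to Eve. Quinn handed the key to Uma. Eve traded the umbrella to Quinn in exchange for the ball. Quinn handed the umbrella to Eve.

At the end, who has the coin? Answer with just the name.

Answer: Quinn

Derivation:
Tracking all object holders:
Start: key:Quinn, umbrella:Quinn, ball:Quinn, coin:Uma
Event 1 (give umbrella: Quinn -> Eve). State: key:Quinn, umbrella:Eve, ball:Quinn, coin:Uma
Event 2 (give ball: Quinn -> Eve). State: key:Quinn, umbrella:Eve, ball:Eve, coin:Uma
Event 3 (give ball: Eve -> Quinn). State: key:Quinn, umbrella:Eve, ball:Quinn, coin:Uma
Event 4 (give ball: Quinn -> Eve). State: key:Quinn, umbrella:Eve, ball:Eve, coin:Uma
Event 5 (give coin: Uma -> Quinn). State: key:Quinn, umbrella:Eve, ball:Eve, coin:Quinn
Event 6 (give umbrella: Eve -> Uma). State: key:Quinn, umbrella:Uma, ball:Eve, coin:Quinn
Event 7 (swap ball<->coin: now ball:Quinn, coin:Eve). State: key:Quinn, umbrella:Uma, ball:Quinn, coin:Eve
Event 8 (give coin: Eve -> Quinn). State: key:Quinn, umbrella:Uma, ball:Quinn, coin:Quinn
Event 9 (give umbrella: Uma -> Eve). State: key:Quinn, umbrella:Eve, ball:Quinn, coin:Quinn
Event 10 (give key: Quinn -> Uma). State: key:Uma, umbrella:Eve, ball:Quinn, coin:Quinn
Event 11 (swap umbrella<->ball: now umbrella:Quinn, ball:Eve). State: key:Uma, umbrella:Quinn, ball:Eve, coin:Quinn
Event 12 (give umbrella: Quinn -> Eve). State: key:Uma, umbrella:Eve, ball:Eve, coin:Quinn

Final state: key:Uma, umbrella:Eve, ball:Eve, coin:Quinn
The coin is held by Quinn.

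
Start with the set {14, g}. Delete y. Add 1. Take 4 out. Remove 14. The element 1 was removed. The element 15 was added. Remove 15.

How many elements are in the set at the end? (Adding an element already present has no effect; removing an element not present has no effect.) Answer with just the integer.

Answer: 1

Derivation:
Tracking the set through each operation:
Start: {14, g}
Event 1 (remove y): not present, no change. Set: {14, g}
Event 2 (add 1): added. Set: {1, 14, g}
Event 3 (remove 4): not present, no change. Set: {1, 14, g}
Event 4 (remove 14): removed. Set: {1, g}
Event 5 (remove 1): removed. Set: {g}
Event 6 (add 15): added. Set: {15, g}
Event 7 (remove 15): removed. Set: {g}

Final set: {g} (size 1)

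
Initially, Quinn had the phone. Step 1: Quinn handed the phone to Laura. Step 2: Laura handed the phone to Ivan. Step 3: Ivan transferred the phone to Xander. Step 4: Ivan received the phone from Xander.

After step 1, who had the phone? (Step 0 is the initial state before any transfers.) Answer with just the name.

Answer: Laura

Derivation:
Tracking the phone holder through step 1:
After step 0 (start): Quinn
After step 1: Laura

At step 1, the holder is Laura.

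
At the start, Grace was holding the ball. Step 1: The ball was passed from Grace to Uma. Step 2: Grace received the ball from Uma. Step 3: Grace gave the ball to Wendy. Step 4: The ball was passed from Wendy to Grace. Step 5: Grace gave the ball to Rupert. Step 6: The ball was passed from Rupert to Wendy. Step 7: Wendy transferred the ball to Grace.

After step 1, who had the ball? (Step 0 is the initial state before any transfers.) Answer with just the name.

Answer: Uma

Derivation:
Tracking the ball holder through step 1:
After step 0 (start): Grace
After step 1: Uma

At step 1, the holder is Uma.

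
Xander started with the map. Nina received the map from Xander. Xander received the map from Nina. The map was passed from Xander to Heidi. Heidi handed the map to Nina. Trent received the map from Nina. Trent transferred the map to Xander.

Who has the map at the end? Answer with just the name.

Answer: Xander

Derivation:
Tracking the map through each event:
Start: Xander has the map.
After event 1: Nina has the map.
After event 2: Xander has the map.
After event 3: Heidi has the map.
After event 4: Nina has the map.
After event 5: Trent has the map.
After event 6: Xander has the map.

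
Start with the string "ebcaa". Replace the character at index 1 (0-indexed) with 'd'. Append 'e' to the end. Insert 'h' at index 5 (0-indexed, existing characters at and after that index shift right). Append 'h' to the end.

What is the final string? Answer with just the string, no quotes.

Applying each edit step by step:
Start: "ebcaa"
Op 1 (replace idx 1: 'b' -> 'd'): "ebcaa" -> "edcaa"
Op 2 (append 'e'): "edcaa" -> "edcaae"
Op 3 (insert 'h' at idx 5): "edcaae" -> "edcaahe"
Op 4 (append 'h'): "edcaahe" -> "edcaaheh"

Answer: edcaaheh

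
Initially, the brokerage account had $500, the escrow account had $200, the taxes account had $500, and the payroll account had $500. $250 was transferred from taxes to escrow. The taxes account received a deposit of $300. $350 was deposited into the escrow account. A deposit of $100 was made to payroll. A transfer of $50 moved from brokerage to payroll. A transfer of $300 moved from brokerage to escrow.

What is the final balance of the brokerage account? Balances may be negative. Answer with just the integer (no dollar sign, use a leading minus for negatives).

Tracking account balances step by step:
Start: brokerage=500, escrow=200, taxes=500, payroll=500
Event 1 (transfer 250 taxes -> escrow): taxes: 500 - 250 = 250, escrow: 200 + 250 = 450. Balances: brokerage=500, escrow=450, taxes=250, payroll=500
Event 2 (deposit 300 to taxes): taxes: 250 + 300 = 550. Balances: brokerage=500, escrow=450, taxes=550, payroll=500
Event 3 (deposit 350 to escrow): escrow: 450 + 350 = 800. Balances: brokerage=500, escrow=800, taxes=550, payroll=500
Event 4 (deposit 100 to payroll): payroll: 500 + 100 = 600. Balances: brokerage=500, escrow=800, taxes=550, payroll=600
Event 5 (transfer 50 brokerage -> payroll): brokerage: 500 - 50 = 450, payroll: 600 + 50 = 650. Balances: brokerage=450, escrow=800, taxes=550, payroll=650
Event 6 (transfer 300 brokerage -> escrow): brokerage: 450 - 300 = 150, escrow: 800 + 300 = 1100. Balances: brokerage=150, escrow=1100, taxes=550, payroll=650

Final balance of brokerage: 150

Answer: 150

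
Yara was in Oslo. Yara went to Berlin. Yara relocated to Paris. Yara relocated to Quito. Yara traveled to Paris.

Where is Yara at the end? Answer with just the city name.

Tracking Yara's location:
Start: Yara is in Oslo.
After move 1: Oslo -> Berlin. Yara is in Berlin.
After move 2: Berlin -> Paris. Yara is in Paris.
After move 3: Paris -> Quito. Yara is in Quito.
After move 4: Quito -> Paris. Yara is in Paris.

Answer: Paris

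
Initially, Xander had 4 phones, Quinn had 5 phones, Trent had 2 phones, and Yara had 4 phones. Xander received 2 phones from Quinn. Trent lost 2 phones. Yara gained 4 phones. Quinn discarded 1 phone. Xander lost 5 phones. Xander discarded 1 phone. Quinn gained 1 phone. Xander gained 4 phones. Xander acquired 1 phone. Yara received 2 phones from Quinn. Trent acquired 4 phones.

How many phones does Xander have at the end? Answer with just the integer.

Answer: 5

Derivation:
Tracking counts step by step:
Start: Xander=4, Quinn=5, Trent=2, Yara=4
Event 1 (Quinn -> Xander, 2): Quinn: 5 -> 3, Xander: 4 -> 6. State: Xander=6, Quinn=3, Trent=2, Yara=4
Event 2 (Trent -2): Trent: 2 -> 0. State: Xander=6, Quinn=3, Trent=0, Yara=4
Event 3 (Yara +4): Yara: 4 -> 8. State: Xander=6, Quinn=3, Trent=0, Yara=8
Event 4 (Quinn -1): Quinn: 3 -> 2. State: Xander=6, Quinn=2, Trent=0, Yara=8
Event 5 (Xander -5): Xander: 6 -> 1. State: Xander=1, Quinn=2, Trent=0, Yara=8
Event 6 (Xander -1): Xander: 1 -> 0. State: Xander=0, Quinn=2, Trent=0, Yara=8
Event 7 (Quinn +1): Quinn: 2 -> 3. State: Xander=0, Quinn=3, Trent=0, Yara=8
Event 8 (Xander +4): Xander: 0 -> 4. State: Xander=4, Quinn=3, Trent=0, Yara=8
Event 9 (Xander +1): Xander: 4 -> 5. State: Xander=5, Quinn=3, Trent=0, Yara=8
Event 10 (Quinn -> Yara, 2): Quinn: 3 -> 1, Yara: 8 -> 10. State: Xander=5, Quinn=1, Trent=0, Yara=10
Event 11 (Trent +4): Trent: 0 -> 4. State: Xander=5, Quinn=1, Trent=4, Yara=10

Xander's final count: 5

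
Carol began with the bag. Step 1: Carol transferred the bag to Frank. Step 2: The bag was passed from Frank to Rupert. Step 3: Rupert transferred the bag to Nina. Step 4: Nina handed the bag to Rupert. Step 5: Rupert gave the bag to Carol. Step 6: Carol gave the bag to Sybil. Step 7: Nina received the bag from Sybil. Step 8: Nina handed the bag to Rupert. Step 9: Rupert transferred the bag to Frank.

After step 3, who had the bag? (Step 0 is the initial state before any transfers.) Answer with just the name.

Answer: Nina

Derivation:
Tracking the bag holder through step 3:
After step 0 (start): Carol
After step 1: Frank
After step 2: Rupert
After step 3: Nina

At step 3, the holder is Nina.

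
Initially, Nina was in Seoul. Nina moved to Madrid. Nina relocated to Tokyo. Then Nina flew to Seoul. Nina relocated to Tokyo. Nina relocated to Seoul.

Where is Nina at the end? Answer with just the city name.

Answer: Seoul

Derivation:
Tracking Nina's location:
Start: Nina is in Seoul.
After move 1: Seoul -> Madrid. Nina is in Madrid.
After move 2: Madrid -> Tokyo. Nina is in Tokyo.
After move 3: Tokyo -> Seoul. Nina is in Seoul.
After move 4: Seoul -> Tokyo. Nina is in Tokyo.
After move 5: Tokyo -> Seoul. Nina is in Seoul.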